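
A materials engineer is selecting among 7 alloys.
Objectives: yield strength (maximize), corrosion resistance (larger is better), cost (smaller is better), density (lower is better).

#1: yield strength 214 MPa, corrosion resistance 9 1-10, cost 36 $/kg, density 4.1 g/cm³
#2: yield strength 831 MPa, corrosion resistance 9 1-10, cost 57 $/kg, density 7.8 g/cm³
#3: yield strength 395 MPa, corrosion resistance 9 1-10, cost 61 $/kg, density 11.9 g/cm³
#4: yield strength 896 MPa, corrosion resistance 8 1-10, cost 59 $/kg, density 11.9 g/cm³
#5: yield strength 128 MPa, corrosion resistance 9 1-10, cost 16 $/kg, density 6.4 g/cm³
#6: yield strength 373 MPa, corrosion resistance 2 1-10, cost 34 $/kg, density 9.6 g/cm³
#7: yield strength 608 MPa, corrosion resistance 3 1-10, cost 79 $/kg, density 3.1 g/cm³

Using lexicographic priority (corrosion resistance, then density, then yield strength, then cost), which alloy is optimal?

First maximize corrosion resistance: best is 9, kept {#1, #2, #3, #5}.
Then minimize density: best is 4.1, kept {#1}.

#1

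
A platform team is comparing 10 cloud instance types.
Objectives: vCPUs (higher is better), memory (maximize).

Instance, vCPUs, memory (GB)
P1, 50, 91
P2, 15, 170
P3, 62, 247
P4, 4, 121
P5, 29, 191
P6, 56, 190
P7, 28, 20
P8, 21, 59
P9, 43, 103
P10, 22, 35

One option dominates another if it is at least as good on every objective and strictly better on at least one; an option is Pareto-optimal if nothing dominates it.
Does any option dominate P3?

P1: worse on vCPUs (50 vs 62).
P2: worse on vCPUs (15 vs 62).
P4: worse on vCPUs (4 vs 62).
P5: worse on vCPUs (29 vs 62).
P6: worse on vCPUs (56 vs 62).
P7: worse on vCPUs (28 vs 62).
P8: worse on vCPUs (21 vs 62).
P9: worse on vCPUs (43 vs 62).
P10: worse on vCPUs (22 vs 62).
No option is at least as good as P3 on every objective and strictly better on one.

No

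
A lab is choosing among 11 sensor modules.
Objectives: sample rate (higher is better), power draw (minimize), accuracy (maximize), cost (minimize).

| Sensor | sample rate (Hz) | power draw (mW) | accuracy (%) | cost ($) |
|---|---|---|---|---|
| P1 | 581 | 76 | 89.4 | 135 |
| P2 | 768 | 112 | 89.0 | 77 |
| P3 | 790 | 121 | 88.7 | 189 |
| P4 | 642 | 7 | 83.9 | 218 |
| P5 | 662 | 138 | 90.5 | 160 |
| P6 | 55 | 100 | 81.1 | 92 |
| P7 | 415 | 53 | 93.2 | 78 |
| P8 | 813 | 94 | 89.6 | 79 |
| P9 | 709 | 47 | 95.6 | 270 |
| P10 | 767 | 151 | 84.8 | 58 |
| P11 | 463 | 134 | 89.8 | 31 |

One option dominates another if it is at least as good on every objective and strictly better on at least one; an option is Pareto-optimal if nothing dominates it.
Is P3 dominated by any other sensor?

Yes

P8 vs P3: sample rate 813≥790, power draw 94≤121, accuracy 89.6≥88.7, cost 79≤189 — P8 is at least as good on every objective and strictly better on at least one, so P8 dominates P3.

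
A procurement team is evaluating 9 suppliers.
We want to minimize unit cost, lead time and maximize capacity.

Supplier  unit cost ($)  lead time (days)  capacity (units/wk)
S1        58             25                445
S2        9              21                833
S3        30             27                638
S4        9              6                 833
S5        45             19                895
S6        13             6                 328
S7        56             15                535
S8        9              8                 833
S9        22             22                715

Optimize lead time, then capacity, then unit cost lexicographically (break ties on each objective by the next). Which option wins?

S4

First minimize lead time: best is 6, kept {S4, S6}.
Then maximize capacity: best is 833, kept {S4}.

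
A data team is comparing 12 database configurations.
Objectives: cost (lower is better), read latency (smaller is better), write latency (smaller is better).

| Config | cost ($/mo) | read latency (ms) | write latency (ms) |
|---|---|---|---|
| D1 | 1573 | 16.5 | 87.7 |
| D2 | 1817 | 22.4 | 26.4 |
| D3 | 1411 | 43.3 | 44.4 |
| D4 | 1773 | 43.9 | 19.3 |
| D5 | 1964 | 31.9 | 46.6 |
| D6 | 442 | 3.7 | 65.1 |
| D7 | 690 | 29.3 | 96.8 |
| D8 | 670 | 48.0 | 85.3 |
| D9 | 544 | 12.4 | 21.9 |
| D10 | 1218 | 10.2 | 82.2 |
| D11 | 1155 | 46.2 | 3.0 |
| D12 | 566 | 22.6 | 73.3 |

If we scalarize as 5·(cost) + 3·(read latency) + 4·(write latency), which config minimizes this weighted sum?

D1: 5·1573 + 3·16.5 + 4·87.7 = 8265.3
D2: 5·1817 + 3·22.4 + 4·26.4 = 9257.8
D3: 5·1411 + 3·43.3 + 4·44.4 = 7362.5
D4: 5·1773 + 3·43.9 + 4·19.3 = 9073.9
D5: 5·1964 + 3·31.9 + 4·46.6 = 10102.1
D6: 5·442 + 3·3.7 + 4·65.1 = 2481.5
D7: 5·690 + 3·29.3 + 4·96.8 = 3925.1
D8: 5·670 + 3·48.0 + 4·85.3 = 3835.2
D9: 5·544 + 3·12.4 + 4·21.9 = 2844.8
D10: 5·1218 + 3·10.2 + 4·82.2 = 6449.4
D11: 5·1155 + 3·46.2 + 4·3.0 = 5925.6
D12: 5·566 + 3·22.6 + 4·73.3 = 3191.0
Lowest: D6 at 2481.5.

D6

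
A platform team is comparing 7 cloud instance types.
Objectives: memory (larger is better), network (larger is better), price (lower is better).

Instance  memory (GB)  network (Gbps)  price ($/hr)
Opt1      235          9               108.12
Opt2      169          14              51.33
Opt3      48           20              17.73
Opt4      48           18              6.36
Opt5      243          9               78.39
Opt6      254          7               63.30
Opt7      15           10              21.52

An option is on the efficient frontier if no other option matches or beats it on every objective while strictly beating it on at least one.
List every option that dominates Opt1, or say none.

Opt5

Opt5: memory 243≥235, network 9≥9, price 78.39≤108.12 — dominates Opt1.
Others (Opt2, Opt3, Opt4, Opt6, Opt7) are each worse than Opt1 on at least one objective.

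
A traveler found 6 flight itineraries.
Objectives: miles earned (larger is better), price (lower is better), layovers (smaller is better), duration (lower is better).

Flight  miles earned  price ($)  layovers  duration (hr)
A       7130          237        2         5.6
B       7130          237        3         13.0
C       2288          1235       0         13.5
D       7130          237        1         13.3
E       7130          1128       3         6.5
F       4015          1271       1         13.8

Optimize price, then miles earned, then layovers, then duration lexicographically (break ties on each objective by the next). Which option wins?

D

First minimize price: best is 237, kept {A, B, D}.
Then maximize miles earned: best is 7130, kept {A, B, D}.
Then minimize layovers: best is 1, kept {D}.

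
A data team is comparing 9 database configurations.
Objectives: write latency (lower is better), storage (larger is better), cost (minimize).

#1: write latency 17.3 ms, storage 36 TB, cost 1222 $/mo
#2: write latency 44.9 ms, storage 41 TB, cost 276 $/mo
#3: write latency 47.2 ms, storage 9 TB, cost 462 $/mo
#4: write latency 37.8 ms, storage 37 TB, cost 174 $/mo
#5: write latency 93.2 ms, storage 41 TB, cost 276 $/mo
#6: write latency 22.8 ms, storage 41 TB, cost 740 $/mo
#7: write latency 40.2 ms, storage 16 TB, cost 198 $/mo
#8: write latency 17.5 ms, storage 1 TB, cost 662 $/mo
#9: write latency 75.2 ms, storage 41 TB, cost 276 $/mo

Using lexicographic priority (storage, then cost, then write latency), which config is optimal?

#2

First maximize storage: best is 41, kept {#2, #5, #6, #9}.
Then minimize cost: best is 276, kept {#2, #5, #9}.
Then minimize write latency: best is 44.9, kept {#2}.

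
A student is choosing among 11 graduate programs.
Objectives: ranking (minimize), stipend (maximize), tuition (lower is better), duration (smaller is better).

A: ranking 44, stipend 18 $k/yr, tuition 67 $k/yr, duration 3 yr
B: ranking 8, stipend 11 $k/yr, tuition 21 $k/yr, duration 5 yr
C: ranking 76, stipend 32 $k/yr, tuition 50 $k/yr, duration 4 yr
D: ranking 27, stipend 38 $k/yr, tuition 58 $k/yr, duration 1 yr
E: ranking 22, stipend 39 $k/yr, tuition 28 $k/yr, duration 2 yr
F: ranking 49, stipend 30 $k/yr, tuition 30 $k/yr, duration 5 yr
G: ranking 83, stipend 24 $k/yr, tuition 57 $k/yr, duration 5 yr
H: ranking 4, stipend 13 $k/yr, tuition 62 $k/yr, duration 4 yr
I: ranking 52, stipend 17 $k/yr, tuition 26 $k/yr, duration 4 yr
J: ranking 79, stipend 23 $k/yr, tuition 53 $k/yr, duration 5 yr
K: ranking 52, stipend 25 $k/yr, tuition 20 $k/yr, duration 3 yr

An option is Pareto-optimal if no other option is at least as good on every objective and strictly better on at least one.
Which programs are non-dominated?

B, D, E, H, K

A: dominated by D (ranking 27≤44, stipend 38≥18, tuition 58≤67, duration 1≤3).
B: not dominated.
C: dominated by E (ranking 22≤76, stipend 39≥32, tuition 28≤50, duration 2≤4).
D: not dominated (best duration).
E: not dominated (best stipend).
F: dominated by E (ranking 22≤49, stipend 39≥30, tuition 28≤30, duration 2≤5).
G: dominated by C (ranking 76≤83, stipend 32≥24, tuition 50≤57, duration 4≤5).
H: not dominated (best ranking).
I: dominated by K (ranking 52≤52, stipend 25≥17, tuition 20≤26, duration 3≤4).
J: dominated by C (ranking 76≤79, stipend 32≥23, tuition 50≤53, duration 4≤5).
K: not dominated (best tuition).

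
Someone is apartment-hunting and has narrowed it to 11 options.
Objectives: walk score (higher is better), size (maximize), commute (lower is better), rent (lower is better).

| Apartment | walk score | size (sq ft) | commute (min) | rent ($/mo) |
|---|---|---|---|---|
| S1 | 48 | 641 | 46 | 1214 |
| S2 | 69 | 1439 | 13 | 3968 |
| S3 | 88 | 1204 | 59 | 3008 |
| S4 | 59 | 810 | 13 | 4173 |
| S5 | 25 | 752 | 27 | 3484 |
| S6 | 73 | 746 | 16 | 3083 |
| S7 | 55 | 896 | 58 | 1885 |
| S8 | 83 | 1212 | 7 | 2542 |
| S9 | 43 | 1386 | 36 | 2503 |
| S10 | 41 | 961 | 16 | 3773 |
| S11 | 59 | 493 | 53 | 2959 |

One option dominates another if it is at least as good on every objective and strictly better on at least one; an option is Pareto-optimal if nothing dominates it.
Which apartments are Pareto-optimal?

S1, S2, S3, S7, S8, S9

S1: not dominated (best rent).
S2: not dominated (best size).
S3: not dominated (best walk score).
S4: dominated by S2 (walk score 69≥59, size 1439≥810, commute 13≤13, rent 3968≤4173).
S5: dominated by S8 (walk score 83≥25, size 1212≥752, commute 7≤27, rent 2542≤3484).
S6: dominated by S8 (walk score 83≥73, size 1212≥746, commute 7≤16, rent 2542≤3083).
S7: not dominated.
S8: not dominated (best commute).
S9: not dominated.
S10: dominated by S8 (walk score 83≥41, size 1212≥961, commute 7≤16, rent 2542≤3773).
S11: dominated by S8 (walk score 83≥59, size 1212≥493, commute 7≤53, rent 2542≤2959).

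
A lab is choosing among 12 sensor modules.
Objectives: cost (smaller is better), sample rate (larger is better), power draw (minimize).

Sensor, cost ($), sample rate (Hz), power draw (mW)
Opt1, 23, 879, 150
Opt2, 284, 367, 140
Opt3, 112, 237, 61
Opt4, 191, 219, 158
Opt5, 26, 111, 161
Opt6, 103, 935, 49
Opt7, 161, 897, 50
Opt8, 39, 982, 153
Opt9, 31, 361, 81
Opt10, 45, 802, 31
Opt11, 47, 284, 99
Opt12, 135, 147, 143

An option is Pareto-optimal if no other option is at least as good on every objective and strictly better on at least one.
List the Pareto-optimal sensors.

Opt1: not dominated (best cost).
Opt2: dominated by Opt6 (cost 103≤284, sample rate 935≥367, power draw 49≤140).
Opt3: dominated by Opt6 (cost 103≤112, sample rate 935≥237, power draw 49≤61).
Opt4: dominated by Opt1 (cost 23≤191, sample rate 879≥219, power draw 150≤158).
Opt5: dominated by Opt1 (cost 23≤26, sample rate 879≥111, power draw 150≤161).
Opt6: not dominated.
Opt7: dominated by Opt6 (cost 103≤161, sample rate 935≥897, power draw 49≤50).
Opt8: not dominated (best sample rate).
Opt9: not dominated.
Opt10: not dominated (best power draw).
Opt11: dominated by Opt9 (cost 31≤47, sample rate 361≥284, power draw 81≤99).
Opt12: dominated by Opt3 (cost 112≤135, sample rate 237≥147, power draw 61≤143).

Opt1, Opt6, Opt8, Opt9, Opt10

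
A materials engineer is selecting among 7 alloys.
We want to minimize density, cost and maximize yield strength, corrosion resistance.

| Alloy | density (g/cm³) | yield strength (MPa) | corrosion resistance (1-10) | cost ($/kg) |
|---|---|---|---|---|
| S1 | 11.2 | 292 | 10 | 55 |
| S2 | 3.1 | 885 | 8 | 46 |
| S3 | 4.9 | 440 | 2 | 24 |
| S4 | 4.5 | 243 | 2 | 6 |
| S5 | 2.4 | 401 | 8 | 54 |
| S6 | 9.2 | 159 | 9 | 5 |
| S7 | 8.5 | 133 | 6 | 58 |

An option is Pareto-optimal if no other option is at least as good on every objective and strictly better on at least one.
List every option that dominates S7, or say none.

S2: density 3.1≤8.5, yield strength 885≥133, corrosion resistance 8≥6, cost 46≤58 — dominates S7.
S5: density 2.4≤8.5, yield strength 401≥133, corrosion resistance 8≥6, cost 54≤58 — dominates S7.
Others (S1, S3, S4, S6) are each worse than S7 on at least one objective.

S2, S5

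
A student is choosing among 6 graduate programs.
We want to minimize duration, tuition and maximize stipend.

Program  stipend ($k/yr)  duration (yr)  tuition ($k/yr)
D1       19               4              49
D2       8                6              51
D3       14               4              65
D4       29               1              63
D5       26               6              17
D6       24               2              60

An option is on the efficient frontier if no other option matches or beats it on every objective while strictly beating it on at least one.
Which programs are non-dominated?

D1, D4, D5, D6

D1: not dominated.
D2: dominated by D1 (stipend 19≥8, duration 4≤6, tuition 49≤51).
D3: dominated by D1 (stipend 19≥14, duration 4≤4, tuition 49≤65).
D4: not dominated (best stipend).
D5: not dominated (best tuition).
D6: not dominated.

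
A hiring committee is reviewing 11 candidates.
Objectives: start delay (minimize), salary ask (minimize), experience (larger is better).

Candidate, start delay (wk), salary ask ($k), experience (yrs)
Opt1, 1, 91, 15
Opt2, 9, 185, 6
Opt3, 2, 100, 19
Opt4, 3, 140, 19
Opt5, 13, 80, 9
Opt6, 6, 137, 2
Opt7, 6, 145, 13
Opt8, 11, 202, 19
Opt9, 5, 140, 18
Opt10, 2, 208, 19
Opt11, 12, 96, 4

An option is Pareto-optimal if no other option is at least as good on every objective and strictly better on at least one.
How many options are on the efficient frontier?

3

Opt1: not dominated (best start delay).
Opt2: dominated by Opt1 (start delay 1≤9, salary ask 91≤185, experience 15≥6).
Opt3: not dominated.
Opt4: dominated by Opt3 (start delay 2≤3, salary ask 100≤140, experience 19≥19).
Opt5: not dominated (best salary ask).
Opt6: dominated by Opt1 (start delay 1≤6, salary ask 91≤137, experience 15≥2).
Opt7: dominated by Opt1 (start delay 1≤6, salary ask 91≤145, experience 15≥13).
Opt8: dominated by Opt3 (start delay 2≤11, salary ask 100≤202, experience 19≥19).
Opt9: dominated by Opt3 (start delay 2≤5, salary ask 100≤140, experience 19≥18).
Opt10: dominated by Opt3 (start delay 2≤2, salary ask 100≤208, experience 19≥19).
Opt11: dominated by Opt1 (start delay 1≤12, salary ask 91≤96, experience 15≥4).
Pareto-optimal: Opt1, Opt3, Opt5 → 3.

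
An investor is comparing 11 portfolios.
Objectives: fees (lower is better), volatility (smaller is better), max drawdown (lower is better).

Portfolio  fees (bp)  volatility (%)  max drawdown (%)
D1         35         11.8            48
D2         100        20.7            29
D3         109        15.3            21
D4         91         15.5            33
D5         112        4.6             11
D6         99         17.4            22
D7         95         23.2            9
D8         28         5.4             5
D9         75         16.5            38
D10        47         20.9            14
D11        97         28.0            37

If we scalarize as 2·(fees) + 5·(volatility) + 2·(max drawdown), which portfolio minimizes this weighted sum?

D1: 2·35 + 5·11.8 + 2·48 = 225.0
D2: 2·100 + 5·20.7 + 2·29 = 361.5
D3: 2·109 + 5·15.3 + 2·21 = 336.5
D4: 2·91 + 5·15.5 + 2·33 = 325.5
D5: 2·112 + 5·4.6 + 2·11 = 269.0
D6: 2·99 + 5·17.4 + 2·22 = 329.0
D7: 2·95 + 5·23.2 + 2·9 = 324.0
D8: 2·28 + 5·5.4 + 2·5 = 93.0
D9: 2·75 + 5·16.5 + 2·38 = 308.5
D10: 2·47 + 5·20.9 + 2·14 = 226.5
D11: 2·97 + 5·28.0 + 2·37 = 408.0
Lowest: D8 at 93.0.

D8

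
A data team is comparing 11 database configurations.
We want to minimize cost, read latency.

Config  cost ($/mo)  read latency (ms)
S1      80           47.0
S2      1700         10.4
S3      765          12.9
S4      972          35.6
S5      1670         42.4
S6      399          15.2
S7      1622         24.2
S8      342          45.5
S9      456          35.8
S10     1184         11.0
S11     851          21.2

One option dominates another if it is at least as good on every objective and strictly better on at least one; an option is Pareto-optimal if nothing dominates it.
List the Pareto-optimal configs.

S1: not dominated (best cost).
S2: not dominated (best read latency).
S3: not dominated.
S4: dominated by S3 (cost 765≤972, read latency 12.9≤35.6).
S5: dominated by S3 (cost 765≤1670, read latency 12.9≤42.4).
S6: not dominated.
S7: dominated by S3 (cost 765≤1622, read latency 12.9≤24.2).
S8: not dominated.
S9: dominated by S6 (cost 399≤456, read latency 15.2≤35.8).
S10: not dominated.
S11: dominated by S3 (cost 765≤851, read latency 12.9≤21.2).

S1, S2, S3, S6, S8, S10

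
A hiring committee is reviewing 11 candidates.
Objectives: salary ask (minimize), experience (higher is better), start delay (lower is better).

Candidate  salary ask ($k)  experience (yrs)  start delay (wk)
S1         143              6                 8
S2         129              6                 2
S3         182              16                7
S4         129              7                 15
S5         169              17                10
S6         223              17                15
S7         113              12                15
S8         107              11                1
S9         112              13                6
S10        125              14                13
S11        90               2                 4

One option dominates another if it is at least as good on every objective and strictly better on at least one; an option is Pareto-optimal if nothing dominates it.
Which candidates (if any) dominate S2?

S8: salary ask 107≤129, experience 11≥6, start delay 1≤2 — dominates S2.
Others (S1, S3, S4, S5, S6, S7, S9, S10, S11) are each worse than S2 on at least one objective.

S8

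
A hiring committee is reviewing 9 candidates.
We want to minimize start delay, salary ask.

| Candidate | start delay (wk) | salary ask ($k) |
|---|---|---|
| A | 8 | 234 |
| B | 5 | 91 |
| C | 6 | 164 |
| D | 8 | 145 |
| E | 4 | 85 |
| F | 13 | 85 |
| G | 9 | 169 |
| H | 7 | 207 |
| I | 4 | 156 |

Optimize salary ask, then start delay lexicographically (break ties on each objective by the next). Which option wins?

E

First minimize salary ask: best is 85, kept {E, F}.
Then minimize start delay: best is 4, kept {E}.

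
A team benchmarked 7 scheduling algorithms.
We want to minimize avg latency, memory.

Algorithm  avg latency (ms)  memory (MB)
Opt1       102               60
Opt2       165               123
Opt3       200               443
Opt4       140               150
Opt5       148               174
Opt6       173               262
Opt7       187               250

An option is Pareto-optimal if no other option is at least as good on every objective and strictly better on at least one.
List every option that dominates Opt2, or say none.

Opt1

Opt1: avg latency 102≤165, memory 60≤123 — dominates Opt2.
Others (Opt3, Opt4, Opt5, Opt6, Opt7) are each worse than Opt2 on at least one objective.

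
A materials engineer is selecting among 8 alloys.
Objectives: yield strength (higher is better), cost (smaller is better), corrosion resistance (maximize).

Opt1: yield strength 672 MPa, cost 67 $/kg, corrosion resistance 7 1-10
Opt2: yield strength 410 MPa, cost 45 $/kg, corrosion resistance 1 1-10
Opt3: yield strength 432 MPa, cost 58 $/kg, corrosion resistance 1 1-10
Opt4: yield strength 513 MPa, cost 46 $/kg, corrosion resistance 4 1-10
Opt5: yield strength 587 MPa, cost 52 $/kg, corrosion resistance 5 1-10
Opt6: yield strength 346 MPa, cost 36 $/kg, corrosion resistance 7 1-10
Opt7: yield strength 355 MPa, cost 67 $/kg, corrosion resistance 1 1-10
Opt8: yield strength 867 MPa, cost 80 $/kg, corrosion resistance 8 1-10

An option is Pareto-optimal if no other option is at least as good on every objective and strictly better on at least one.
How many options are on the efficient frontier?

Opt1: not dominated.
Opt2: not dominated.
Opt3: dominated by Opt4 (yield strength 513≥432, cost 46≤58, corrosion resistance 4≥1).
Opt4: not dominated.
Opt5: not dominated.
Opt6: not dominated (best cost).
Opt7: dominated by Opt1 (yield strength 672≥355, cost 67≤67, corrosion resistance 7≥1).
Opt8: not dominated (best yield strength).
Pareto-optimal: Opt1, Opt2, Opt4, Opt5, Opt6, Opt8 → 6.

6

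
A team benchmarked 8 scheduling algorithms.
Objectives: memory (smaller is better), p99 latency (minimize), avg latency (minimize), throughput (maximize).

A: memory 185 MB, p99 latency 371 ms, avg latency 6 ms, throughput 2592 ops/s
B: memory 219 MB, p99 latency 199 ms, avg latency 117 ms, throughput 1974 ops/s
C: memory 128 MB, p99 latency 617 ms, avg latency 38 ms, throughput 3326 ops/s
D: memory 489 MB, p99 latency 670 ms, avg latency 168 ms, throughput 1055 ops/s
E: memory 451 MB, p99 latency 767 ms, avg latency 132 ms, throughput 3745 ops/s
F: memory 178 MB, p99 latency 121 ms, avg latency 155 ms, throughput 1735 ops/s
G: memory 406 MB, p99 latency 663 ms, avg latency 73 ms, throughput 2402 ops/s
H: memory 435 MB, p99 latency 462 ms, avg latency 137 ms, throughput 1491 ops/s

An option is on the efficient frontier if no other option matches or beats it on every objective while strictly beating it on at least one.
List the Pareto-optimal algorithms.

A: not dominated (best avg latency).
B: not dominated.
C: not dominated (best memory).
D: dominated by A (memory 185≤489, p99 latency 371≤670, avg latency 6≤168, throughput 2592≥1055).
E: not dominated (best throughput).
F: not dominated (best p99 latency).
G: dominated by A (memory 185≤406, p99 latency 371≤663, avg latency 6≤73, throughput 2592≥2402).
H: dominated by A (memory 185≤435, p99 latency 371≤462, avg latency 6≤137, throughput 2592≥1491).

A, B, C, E, F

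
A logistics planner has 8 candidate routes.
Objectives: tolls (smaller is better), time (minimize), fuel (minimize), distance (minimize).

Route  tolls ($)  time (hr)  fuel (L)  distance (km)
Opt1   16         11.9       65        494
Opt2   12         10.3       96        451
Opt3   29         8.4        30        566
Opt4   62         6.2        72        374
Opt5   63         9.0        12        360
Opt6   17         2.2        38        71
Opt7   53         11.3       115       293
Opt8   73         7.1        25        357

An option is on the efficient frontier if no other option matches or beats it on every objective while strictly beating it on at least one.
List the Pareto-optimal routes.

Opt1, Opt2, Opt3, Opt5, Opt6, Opt8

Opt1: not dominated.
Opt2: not dominated (best tolls).
Opt3: not dominated.
Opt4: dominated by Opt6 (tolls 17≤62, time 2.2≤6.2, fuel 38≤72, distance 71≤374).
Opt5: not dominated (best fuel).
Opt6: not dominated (best time).
Opt7: dominated by Opt6 (tolls 17≤53, time 2.2≤11.3, fuel 38≤115, distance 71≤293).
Opt8: not dominated.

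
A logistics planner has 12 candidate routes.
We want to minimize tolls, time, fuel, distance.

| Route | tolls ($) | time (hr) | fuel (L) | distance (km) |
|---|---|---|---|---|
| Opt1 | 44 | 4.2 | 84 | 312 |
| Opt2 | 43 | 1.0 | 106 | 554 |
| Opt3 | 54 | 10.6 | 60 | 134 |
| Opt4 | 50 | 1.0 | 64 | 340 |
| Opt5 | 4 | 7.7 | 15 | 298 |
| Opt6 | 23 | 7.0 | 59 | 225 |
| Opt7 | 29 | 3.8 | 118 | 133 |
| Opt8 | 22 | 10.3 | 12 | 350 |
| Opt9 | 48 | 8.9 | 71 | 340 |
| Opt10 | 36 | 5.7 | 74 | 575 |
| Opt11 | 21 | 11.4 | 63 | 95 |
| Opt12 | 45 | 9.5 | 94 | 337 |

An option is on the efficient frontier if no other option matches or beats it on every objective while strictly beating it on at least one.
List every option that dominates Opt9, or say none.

Opt5: tolls 4≤48, time 7.7≤8.9, fuel 15≤71, distance 298≤340 — dominates Opt9.
Opt6: tolls 23≤48, time 7.0≤8.9, fuel 59≤71, distance 225≤340 — dominates Opt9.
Others (Opt1, Opt2, Opt3, Opt4, Opt7, Opt8, Opt10, Opt11, Opt12) are each worse than Opt9 on at least one objective.

Opt5, Opt6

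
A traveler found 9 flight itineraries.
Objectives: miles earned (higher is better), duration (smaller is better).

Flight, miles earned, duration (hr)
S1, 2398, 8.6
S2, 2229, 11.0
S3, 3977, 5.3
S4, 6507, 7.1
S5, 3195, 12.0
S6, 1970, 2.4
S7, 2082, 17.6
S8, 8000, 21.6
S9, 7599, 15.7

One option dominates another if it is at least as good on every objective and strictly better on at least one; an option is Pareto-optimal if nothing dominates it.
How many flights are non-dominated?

S1: dominated by S3 (miles earned 3977≥2398, duration 5.3≤8.6).
S2: dominated by S1 (miles earned 2398≥2229, duration 8.6≤11.0).
S3: not dominated.
S4: not dominated.
S5: dominated by S3 (miles earned 3977≥3195, duration 5.3≤12.0).
S6: not dominated (best duration).
S7: dominated by S1 (miles earned 2398≥2082, duration 8.6≤17.6).
S8: not dominated (best miles earned).
S9: not dominated.
Pareto-optimal: S3, S4, S6, S8, S9 → 5.

5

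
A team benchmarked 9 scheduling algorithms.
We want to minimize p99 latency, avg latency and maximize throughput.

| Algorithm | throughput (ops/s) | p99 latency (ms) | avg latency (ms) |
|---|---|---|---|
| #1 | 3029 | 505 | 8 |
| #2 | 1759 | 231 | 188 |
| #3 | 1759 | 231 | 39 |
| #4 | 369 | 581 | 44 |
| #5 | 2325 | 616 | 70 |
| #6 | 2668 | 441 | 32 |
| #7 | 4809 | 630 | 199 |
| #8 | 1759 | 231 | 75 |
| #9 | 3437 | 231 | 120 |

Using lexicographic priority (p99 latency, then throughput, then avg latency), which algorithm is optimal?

First minimize p99 latency: best is 231, kept {#2, #3, #8, #9}.
Then maximize throughput: best is 3437, kept {#9}.

#9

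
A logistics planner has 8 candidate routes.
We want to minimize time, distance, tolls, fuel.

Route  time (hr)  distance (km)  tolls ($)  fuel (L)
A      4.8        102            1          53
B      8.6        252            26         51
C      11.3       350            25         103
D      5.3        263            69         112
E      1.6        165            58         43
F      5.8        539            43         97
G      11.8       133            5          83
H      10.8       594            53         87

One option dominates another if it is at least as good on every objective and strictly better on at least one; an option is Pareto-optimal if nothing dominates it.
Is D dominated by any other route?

Yes

A vs D: time 4.8≤5.3, distance 102≤263, tolls 1≤69, fuel 53≤112 — A is at least as good on every objective and strictly better on at least one, so A dominates D.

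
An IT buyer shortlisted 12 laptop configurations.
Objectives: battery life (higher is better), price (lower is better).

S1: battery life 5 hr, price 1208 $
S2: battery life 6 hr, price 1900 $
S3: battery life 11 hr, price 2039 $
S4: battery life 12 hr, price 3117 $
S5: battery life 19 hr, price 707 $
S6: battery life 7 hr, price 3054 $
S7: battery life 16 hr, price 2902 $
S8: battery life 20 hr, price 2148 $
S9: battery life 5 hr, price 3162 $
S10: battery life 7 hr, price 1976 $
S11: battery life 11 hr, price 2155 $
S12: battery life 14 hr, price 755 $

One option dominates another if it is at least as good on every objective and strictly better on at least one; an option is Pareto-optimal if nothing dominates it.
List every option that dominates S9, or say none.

S1: battery life 5≥5, price 1208≤3162 — dominates S9.
S2: battery life 6≥5, price 1900≤3162 — dominates S9.
S3: battery life 11≥5, price 2039≤3162 — dominates S9.
S4: battery life 12≥5, price 3117≤3162 — dominates S9.
S5: battery life 19≥5, price 707≤3162 — dominates S9.
S6: battery life 7≥5, price 3054≤3162 — dominates S9.
S7: battery life 16≥5, price 2902≤3162 — dominates S9.
S8: battery life 20≥5, price 2148≤3162 — dominates S9.
S10: battery life 7≥5, price 1976≤3162 — dominates S9.
S11: battery life 11≥5, price 2155≤3162 — dominates S9.
S12: battery life 14≥5, price 755≤3162 — dominates S9.

S1, S2, S3, S4, S5, S6, S7, S8, S10, S11, S12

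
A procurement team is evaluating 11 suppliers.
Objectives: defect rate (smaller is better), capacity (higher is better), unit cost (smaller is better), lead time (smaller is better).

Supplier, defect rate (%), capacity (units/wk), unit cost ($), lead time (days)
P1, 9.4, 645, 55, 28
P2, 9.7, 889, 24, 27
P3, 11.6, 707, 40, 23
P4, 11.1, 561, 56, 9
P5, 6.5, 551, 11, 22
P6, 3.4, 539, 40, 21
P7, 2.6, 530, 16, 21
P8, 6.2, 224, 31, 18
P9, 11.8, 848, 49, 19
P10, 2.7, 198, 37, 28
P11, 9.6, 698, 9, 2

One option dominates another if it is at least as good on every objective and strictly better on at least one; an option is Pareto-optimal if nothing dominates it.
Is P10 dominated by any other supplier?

Yes

P7 vs P10: defect rate 2.6≤2.7, capacity 530≥198, unit cost 16≤37, lead time 21≤28 — P7 is at least as good on every objective and strictly better on at least one, so P7 dominates P10.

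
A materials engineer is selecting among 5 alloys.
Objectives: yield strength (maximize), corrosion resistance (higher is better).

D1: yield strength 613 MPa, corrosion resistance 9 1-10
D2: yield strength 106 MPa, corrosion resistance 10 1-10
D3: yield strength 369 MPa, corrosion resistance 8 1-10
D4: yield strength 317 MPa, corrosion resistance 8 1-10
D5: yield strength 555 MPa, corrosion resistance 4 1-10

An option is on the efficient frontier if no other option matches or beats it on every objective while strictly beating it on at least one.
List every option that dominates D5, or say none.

D1: yield strength 613≥555, corrosion resistance 9≥4 — dominates D5.
Others (D2, D3, D4) are each worse than D5 on at least one objective.

D1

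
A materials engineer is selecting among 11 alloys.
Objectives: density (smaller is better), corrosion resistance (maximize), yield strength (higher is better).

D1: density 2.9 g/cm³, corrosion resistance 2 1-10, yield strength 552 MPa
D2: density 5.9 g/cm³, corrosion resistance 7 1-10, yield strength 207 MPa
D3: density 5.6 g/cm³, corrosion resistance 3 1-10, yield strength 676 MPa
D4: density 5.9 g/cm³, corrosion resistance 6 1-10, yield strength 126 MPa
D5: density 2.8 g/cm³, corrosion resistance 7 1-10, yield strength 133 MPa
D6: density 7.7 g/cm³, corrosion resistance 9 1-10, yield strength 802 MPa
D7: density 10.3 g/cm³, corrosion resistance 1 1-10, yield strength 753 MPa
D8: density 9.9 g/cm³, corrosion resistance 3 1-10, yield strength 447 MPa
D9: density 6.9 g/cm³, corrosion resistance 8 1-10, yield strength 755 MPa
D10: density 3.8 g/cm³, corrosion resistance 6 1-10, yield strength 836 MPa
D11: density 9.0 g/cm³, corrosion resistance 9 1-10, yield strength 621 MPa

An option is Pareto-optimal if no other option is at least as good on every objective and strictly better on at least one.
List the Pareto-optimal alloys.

D1: not dominated.
D2: not dominated.
D3: dominated by D10 (density 3.8≤5.6, corrosion resistance 6≥3, yield strength 836≥676).
D4: dominated by D2 (density 5.9≤5.9, corrosion resistance 7≥6, yield strength 207≥126).
D5: not dominated (best density).
D6: not dominated.
D7: dominated by D6 (density 7.7≤10.3, corrosion resistance 9≥1, yield strength 802≥753).
D8: dominated by D3 (density 5.6≤9.9, corrosion resistance 3≥3, yield strength 676≥447).
D9: not dominated.
D10: not dominated (best yield strength).
D11: dominated by D6 (density 7.7≤9.0, corrosion resistance 9≥9, yield strength 802≥621).

D1, D2, D5, D6, D9, D10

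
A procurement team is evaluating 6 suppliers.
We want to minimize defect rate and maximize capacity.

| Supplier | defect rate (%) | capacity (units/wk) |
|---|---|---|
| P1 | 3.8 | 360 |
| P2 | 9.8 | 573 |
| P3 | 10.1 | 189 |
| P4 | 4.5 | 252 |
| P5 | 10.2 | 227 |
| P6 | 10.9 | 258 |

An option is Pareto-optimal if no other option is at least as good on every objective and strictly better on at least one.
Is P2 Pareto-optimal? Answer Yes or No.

P1: worse on capacity (360 vs 573).
P3: worse on defect rate (10.1 vs 9.8).
P4: worse on capacity (252 vs 573).
P5: worse on defect rate (10.2 vs 9.8).
P6: worse on defect rate (10.9 vs 9.8).
No option is at least as good as P2 on every objective and strictly better on one.

Yes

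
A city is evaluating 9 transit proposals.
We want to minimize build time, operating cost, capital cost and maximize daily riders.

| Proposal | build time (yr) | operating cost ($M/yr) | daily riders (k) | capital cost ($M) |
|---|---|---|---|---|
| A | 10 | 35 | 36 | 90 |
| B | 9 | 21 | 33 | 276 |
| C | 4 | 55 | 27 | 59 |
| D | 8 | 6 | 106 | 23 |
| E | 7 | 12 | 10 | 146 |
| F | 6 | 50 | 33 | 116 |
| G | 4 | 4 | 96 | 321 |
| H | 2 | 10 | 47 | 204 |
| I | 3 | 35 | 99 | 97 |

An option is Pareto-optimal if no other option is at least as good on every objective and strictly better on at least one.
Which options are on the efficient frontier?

C, D, E, G, H, I

A: dominated by D (build time 8≤10, operating cost 6≤35, daily riders 106≥36, capital cost 23≤90).
B: dominated by D (build time 8≤9, operating cost 6≤21, daily riders 106≥33, capital cost 23≤276).
C: not dominated.
D: not dominated (best daily riders).
E: not dominated.
F: dominated by I (build time 3≤6, operating cost 35≤50, daily riders 99≥33, capital cost 97≤116).
G: not dominated (best operating cost).
H: not dominated (best build time).
I: not dominated.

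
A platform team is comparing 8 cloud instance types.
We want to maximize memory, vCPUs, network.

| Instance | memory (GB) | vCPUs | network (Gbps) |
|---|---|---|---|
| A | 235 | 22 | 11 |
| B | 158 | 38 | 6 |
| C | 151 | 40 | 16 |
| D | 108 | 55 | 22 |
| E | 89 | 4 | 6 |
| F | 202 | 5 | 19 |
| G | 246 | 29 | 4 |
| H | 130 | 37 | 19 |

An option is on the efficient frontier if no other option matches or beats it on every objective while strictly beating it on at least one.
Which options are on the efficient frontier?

A, B, C, D, F, G, H

A: not dominated.
B: not dominated.
C: not dominated.
D: not dominated (best vCPUs).
E: dominated by A (memory 235≥89, vCPUs 22≥4, network 11≥6).
F: not dominated.
G: not dominated (best memory).
H: not dominated.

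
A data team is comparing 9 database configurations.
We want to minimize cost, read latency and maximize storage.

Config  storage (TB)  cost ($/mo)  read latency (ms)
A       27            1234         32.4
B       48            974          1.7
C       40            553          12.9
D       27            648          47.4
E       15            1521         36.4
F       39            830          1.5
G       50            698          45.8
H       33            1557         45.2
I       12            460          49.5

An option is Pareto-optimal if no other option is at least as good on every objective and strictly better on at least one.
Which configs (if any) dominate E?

A: storage 27≥15, cost 1234≤1521, read latency 32.4≤36.4 — dominates E.
B: storage 48≥15, cost 974≤1521, read latency 1.7≤36.4 — dominates E.
C: storage 40≥15, cost 553≤1521, read latency 12.9≤36.4 — dominates E.
F: storage 39≥15, cost 830≤1521, read latency 1.5≤36.4 — dominates E.
Others (D, G, H, I) are each worse than E on at least one objective.

A, B, C, F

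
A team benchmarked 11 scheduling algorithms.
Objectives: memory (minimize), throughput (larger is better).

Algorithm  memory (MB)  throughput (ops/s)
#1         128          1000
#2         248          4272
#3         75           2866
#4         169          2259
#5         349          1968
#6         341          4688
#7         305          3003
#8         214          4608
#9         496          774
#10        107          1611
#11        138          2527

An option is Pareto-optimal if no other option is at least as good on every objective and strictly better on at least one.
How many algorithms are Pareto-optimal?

3

#1: dominated by #3 (memory 75≤128, throughput 2866≥1000).
#2: dominated by #8 (memory 214≤248, throughput 4608≥4272).
#3: not dominated (best memory).
#4: dominated by #3 (memory 75≤169, throughput 2866≥2259).
#5: dominated by #2 (memory 248≤349, throughput 4272≥1968).
#6: not dominated (best throughput).
#7: dominated by #2 (memory 248≤305, throughput 4272≥3003).
#8: not dominated.
#9: dominated by #1 (memory 128≤496, throughput 1000≥774).
#10: dominated by #3 (memory 75≤107, throughput 2866≥1611).
#11: dominated by #3 (memory 75≤138, throughput 2866≥2527).
Pareto-optimal: #3, #6, #8 → 3.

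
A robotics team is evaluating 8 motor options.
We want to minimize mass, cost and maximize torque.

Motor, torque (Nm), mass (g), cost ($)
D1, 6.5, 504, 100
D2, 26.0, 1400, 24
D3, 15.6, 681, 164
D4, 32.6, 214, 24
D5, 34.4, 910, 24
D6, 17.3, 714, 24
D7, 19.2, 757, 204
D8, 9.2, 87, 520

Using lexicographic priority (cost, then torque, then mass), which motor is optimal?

First minimize cost: best is 24, kept {D2, D4, D5, D6}.
Then maximize torque: best is 34.4, kept {D5}.

D5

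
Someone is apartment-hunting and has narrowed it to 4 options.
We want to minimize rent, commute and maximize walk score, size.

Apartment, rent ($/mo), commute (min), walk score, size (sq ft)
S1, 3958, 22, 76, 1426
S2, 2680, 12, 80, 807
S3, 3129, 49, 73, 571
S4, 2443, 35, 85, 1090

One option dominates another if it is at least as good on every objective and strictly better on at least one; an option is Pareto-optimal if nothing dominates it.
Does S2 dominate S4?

S2 vs S4: S2 is worse on rent (2680 vs 2443), so it does not dominate S4.

No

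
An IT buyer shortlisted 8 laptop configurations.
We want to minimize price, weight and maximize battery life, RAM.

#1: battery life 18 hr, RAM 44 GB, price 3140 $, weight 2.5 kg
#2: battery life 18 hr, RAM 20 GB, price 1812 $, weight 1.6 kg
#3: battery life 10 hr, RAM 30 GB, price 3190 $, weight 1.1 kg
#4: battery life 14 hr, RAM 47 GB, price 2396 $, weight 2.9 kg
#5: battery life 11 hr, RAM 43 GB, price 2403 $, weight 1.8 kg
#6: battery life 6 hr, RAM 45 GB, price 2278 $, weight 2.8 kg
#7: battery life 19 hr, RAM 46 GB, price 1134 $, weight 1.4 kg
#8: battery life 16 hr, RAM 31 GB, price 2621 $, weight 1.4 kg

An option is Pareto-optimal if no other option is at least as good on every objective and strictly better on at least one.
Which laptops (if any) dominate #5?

#7

#7: battery life 19≥11, RAM 46≥43, price 1134≤2403, weight 1.4≤1.8 — dominates #5.
Others (#1, #2, #3, #4, #6, #8) are each worse than #5 on at least one objective.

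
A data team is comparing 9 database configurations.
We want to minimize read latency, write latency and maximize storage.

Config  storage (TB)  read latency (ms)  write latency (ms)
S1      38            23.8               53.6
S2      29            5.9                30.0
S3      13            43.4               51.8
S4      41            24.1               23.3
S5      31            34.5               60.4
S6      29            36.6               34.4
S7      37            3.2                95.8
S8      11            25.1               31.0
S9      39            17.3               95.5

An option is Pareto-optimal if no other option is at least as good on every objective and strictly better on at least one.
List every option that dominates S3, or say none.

S2, S4, S6

S2: storage 29≥13, read latency 5.9≤43.4, write latency 30.0≤51.8 — dominates S3.
S4: storage 41≥13, read latency 24.1≤43.4, write latency 23.3≤51.8 — dominates S3.
S6: storage 29≥13, read latency 36.6≤43.4, write latency 34.4≤51.8 — dominates S3.
Others (S1, S5, S7, S8, S9) are each worse than S3 on at least one objective.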